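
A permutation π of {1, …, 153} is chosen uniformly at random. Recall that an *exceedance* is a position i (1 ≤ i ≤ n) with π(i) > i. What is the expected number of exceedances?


Write X = Σ_{i=1}^{153} X_i, where X_i = 1_{π(i) > i}.
For each fixed i, π(i) is uniform over {1, …, 153} (marginal of a uniform permutation), so P[π(i) > i] = (n − i)/n. Summing: Σ_{i=1}^{153} (n − i)/n = (0 + 1 + … + 152)/153 = 153(153 − 1)/(2·153) = (153 − 1)/2.
Hence E[X] = Σ_{i=1}^{153} (153 − i)/153 = 76 ≈ 76.0000.

E[X] = 76 = 76.0000.


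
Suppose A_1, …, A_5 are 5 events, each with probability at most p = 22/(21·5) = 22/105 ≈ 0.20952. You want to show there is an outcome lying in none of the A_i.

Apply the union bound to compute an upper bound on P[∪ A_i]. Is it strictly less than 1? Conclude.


Union bound: P[∪_{i=1}^{5} A_i] ≤ Σ_i P[A_i] ≤ 5·p = 5·(22/105) = 22/21.
Numerically: 22/21 ≈ 1.04762.
Is 22/21 < 1? NO.
Since the bound 22/21 is ≥ 1, the union bound is uninformative here; it does NOT by itself certify existence.

5·p = 22/21 ≈ 1.04762; existence NOT certified by the union bound.


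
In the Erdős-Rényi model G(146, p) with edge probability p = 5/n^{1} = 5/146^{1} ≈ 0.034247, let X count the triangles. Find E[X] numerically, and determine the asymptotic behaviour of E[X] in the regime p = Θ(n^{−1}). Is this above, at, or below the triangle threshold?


Number of potential triangles: C(146, 3) = 508080.
Each occurs with probability p³ ≈ (0.034247)³ ≈ 4.0165340e-05.
By linearity: E[X] = C(146, 3)·p³ ≈ 508080 · 4.0165340e-05 ≈ 20.40721.
Here α = 1, so p = 5/n is exactly at the triangle threshold p ~ 1/n. Asymptotically E[X] → c³/6 = 5³/6 = 125/6 ≈ 20.83333, a bounded constant. In this regime the triangle count is asymptotically Poisson(c³/6).

E[X] ≈ 20.40721; in regime p = Θ(1/n^{1}) E[X] stays bounded (at the triangle threshold p ~ 1/n).


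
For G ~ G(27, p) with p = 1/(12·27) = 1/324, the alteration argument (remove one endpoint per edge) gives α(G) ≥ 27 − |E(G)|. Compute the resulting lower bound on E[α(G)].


E[|E(G)|] = C(27, 2)·p = 351 · (1/324) = 13/12.
E[α(G)] ≥ n − E[|E(G)|] = 27 − 13/12 = 311/12.
Numerically: ≈ 25.91667.
(This is only a lower bound; the true E[α(G)] may be larger.)

E[α(G)] ≥ 311/12 ≈ 25.91667.


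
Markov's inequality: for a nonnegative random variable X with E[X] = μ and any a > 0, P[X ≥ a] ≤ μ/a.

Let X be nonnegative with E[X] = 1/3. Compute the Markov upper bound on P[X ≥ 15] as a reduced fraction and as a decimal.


μ = E[X] = 1/3, a = 15.
Markov: P[X ≥ 15] ≤ μ/a = (1/3)/15 = 1/45.
Numerically: ≈ 0.02222.
(Since a = 15 > μ = 0.33333, the bound 1/45 is < 1 and informative.)

P[X ≥ 15] ≤ 1/45 ≈ 0.02222.


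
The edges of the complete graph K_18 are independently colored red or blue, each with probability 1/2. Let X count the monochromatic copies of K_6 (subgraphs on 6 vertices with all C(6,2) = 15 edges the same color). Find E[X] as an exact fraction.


Let X = Σ_S X_S over the C(18, 6) = 18564 subsets S of size 6, where X_S = 1 if the K_6 on S is monochromatic.
For a fixed S, the K_6 on S has C(6, 2) = 15 edges. P[all 15 edges red] = (1/2)^15, and likewise for blue, so P[monochromatic] = 2·(1/2)^15 = 2^{1 − 15} = 1/16384.
Summing: E[X] = C(18, 6) · 2^{1 − 15} = 18564 · 1/16384 = 4641/4096.
Numerically: E[X] ≈ 1.133057.

E[X] = C(18,6)·2^(1−C(6,2)) = 4641/4096 ≈ 1.133057.


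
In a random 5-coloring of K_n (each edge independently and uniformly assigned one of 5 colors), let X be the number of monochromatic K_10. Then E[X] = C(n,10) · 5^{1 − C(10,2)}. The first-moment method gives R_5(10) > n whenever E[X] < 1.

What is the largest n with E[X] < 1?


We need C(n, 10) · 5^{1 − 45} < 1, i.e. C(n, 10) < 5^{45 − 1} = 5684341886080801486968994140625.
Check values of n near the boundary:
  n = 5388: C(5388, 10) = 5634865093375880654852250419586; 5634865093375880654852250419586 < 5684341886080801486968994140625? YES
  n = 5389: C(5389, 10) = 5645340767466558997768874792926; 5645340767466558997768874792926 < 5684341886080801486968994140625? YES
  n = 5390: C(5390, 10) = 5655833965919099070255434039753; 5655833965919099070255434039753 < 5684341886080801486968994140625? YES
  n = 5391: C(5391, 10) = 5666344714787188828795213697883; 5666344714787188828795213697883 < 5684341886080801486968994140625? YES
  n = 5392: C(5392, 10) = 5676873040158402483252283957448; 5676873040158402483252283957448 < 5684341886080801486968994140625? YES
  n = 5393: C(5393, 10) = 5687418968154238267170642278008; 5687418968154238267170642278008 < 5684341886080801486968994140625? NO
  n = 5394: C(5394, 10) = 5697982524930156243149785372878; 5697982524930156243149785372878 < 5684341886080801486968994140625? NO
  n = 5395: C(5395, 10) = 5708563736675616143322765475706; 5708563736675616143322765475706 < 5684341886080801486968994140625? NO
The largest n with C(n, 10) < 5684341886080801486968994140625 is n = 5392 (where E[X] = 5676873040158402483252283957448/5684341886080801486968994140625 ≈ 0.9986861). Hence R_5(10) > 5392, i.e. R_5(10) ≥ 5393.

Largest n = 5392; hence R_5(10) > 5392.


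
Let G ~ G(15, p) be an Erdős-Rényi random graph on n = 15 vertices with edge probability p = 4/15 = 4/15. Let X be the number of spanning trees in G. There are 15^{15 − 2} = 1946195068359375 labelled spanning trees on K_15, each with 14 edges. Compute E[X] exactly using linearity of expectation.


K_15 has 15^{15 − 2} = 1946195068359375 labelled spanning trees.
For each such spanning tree H, let X_H = 1 if all 14 edges of H are present in G. Then P[X_H = 1] = p^{14} = (4/15)^{14} = 268435456/29192926025390625.
By linearity: E[X] = Σ_H E[X_H] = 1946195068359375 · p^{14} = 1946195068359375 · 268435456/29192926025390625 = 268435456/15.
Numerically: E[X] ≈ 1.79e+07.

E[X] = 1946195068359375 · (4/15)^{14} = 268435456/15 ≈ 1.79e+07.


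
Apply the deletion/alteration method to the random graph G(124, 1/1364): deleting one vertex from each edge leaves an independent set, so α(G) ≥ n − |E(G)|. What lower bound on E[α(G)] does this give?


E[|E(G)|] = C(124, 2)·p = 7626 · (1/1364) = 123/22.
E[α(G)] ≥ n − E[|E(G)|] = 124 − 123/22 = 2605/22.
Numerically: ≈ 118.409091.
(This is only a lower bound; the true E[α(G)] may be larger.)

E[α(G)] ≥ 2605/22 ≈ 118.409091.


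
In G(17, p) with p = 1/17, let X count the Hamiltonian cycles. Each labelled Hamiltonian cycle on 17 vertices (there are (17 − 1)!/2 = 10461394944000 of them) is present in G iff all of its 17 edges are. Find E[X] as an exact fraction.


K_17 has (17 − 1)!/2 = 10461394944000 labelled Hamiltonian cycles.
For each such Hamiltonian cycle H, let X_H = 1 if all 17 edges of H are present in G. Then P[X_H = 1] = p^{17} = (1/17)^{17} = 1/827240261886336764177.
By linearity of expectation: E[X] = Σ_H E[X_H] = 10461394944000 · p^{17} = 10461394944000 · 1/827240261886336764177 = 10461394944000/827240261886336764177.
Numerically: E[X] ≈ 1.265e-08.

E[X] = 10461394944000 · (1/17)^{17} = 10461394944000/827240261886336764177 ≈ 1.265e-08.


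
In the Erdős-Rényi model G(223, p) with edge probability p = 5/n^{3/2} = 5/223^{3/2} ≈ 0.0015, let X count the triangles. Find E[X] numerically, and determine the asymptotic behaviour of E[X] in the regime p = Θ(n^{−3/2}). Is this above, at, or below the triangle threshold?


Number of potential triangles: C(223, 3) = 1823471.
Each occurs with probability p³ ≈ (0.0015)³ ≈ 3.38484e-09.
By linearity: E[X] = C(223, 3)·p³ ≈ 1823471 · 3.38484e-09 ≈ 0.006.
Since α = 3/2 > 1, p = c/n^{3/2} = o(1/n) is below the triangle threshold p ~ 1/n. Asymptotically E[X] ~ (c³/6)·n^{3(1−α)} = (5³/6)·n^{-1.5} → 0, so by Markov's inequality G has no triangles w.h.p.

E[X] ≈ 0.006; in regime p = Θ(1/n^{3/2}) E[X] tends to 0 (below the triangle threshold p ~ 1/n).


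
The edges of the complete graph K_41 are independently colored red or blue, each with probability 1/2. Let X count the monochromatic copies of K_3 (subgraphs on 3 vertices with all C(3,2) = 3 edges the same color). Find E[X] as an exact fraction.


Let X = Σ_S X_S over the C(41, 3) = 10660 subsets S of size 3, where X_S = 1 if the K_3 on S is monochromatic.
For a fixed S, the K_3 on S has C(3, 2) = 3 edges. P[all 3 edges red] = (1/2)^3, and likewise for blue, so P[monochromatic] = 2·(1/2)^3 = 2^{1 − 3} = 1/4.
By linearity of expectation: E[X] = C(41, 3) · 2^{1 − 3} = 10660 · 1/4 = 2665.
Numerically: E[X] ≈ 2665.00000.

E[X] = C(41,3)·2^(1−C(3,2)) = 2665 ≈ 2665.00000.


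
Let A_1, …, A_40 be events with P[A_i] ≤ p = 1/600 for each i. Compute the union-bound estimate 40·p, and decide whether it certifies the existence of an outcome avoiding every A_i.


Union bound: P[∪_{i=1}^{40} A_i] ≤ Σ_i P[A_i] ≤ 40·p = 40·(1/600) = 1/15.
Numerically: 1/15 ≈ 0.06667.
Is 1/15 < 1? YES.
Since P[∪ A_i] ≤ 1/15 < 1, the complement has P[∩ A_i^c] ≥ 1 − 1/15 = 14/15 > 0, so some outcome avoids every A_i.

40·p = 1/15 ≈ 0.06667; existence CERTIFIED by the union bound.


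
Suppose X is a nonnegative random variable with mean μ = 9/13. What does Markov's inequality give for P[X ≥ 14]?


μ = E[X] = 9/13, a = 14.
Markov: P[X ≥ 14] ≤ μ/a = (9/13)/14 = 9/182.
Numerically: ≈ 0.049451.
(Since a = 14 > μ = 0.692308, the bound 9/182 is < 1 and informative.)

P[X ≥ 14] ≤ 9/182 ≈ 0.049451.


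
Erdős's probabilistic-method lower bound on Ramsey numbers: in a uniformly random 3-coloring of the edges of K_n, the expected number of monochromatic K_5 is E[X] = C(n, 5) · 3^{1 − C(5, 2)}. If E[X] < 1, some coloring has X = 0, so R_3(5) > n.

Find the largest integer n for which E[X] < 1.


We need C(n, 5) · 3^{1 − 10} < 1, i.e. C(n, 5) < 3^{10 − 1} = 19683.
Check values of n near the boundary:
  n = 16: C(16, 5) = 4368; 4368 < 19683? YES
  n = 17: C(17, 5) = 6188; 6188 < 19683? YES
  n = 18: C(18, 5) = 8568; 8568 < 19683? YES
  n = 19: C(19, 5) = 11628; 11628 < 19683? YES
  n = 20: C(20, 5) = 15504; 15504 < 19683? YES
  n = 21: C(21, 5) = 20349; 20349 < 19683? NO
  n = 22: C(22, 5) = 26334; 26334 < 19683? NO
  n = 23: C(23, 5) = 33649; 33649 < 19683? NO
The largest n with C(n, 5) < 19683 is n = 20 (where E[X] = 5168/6561 ≈ 0.788). Hence R_3(5) > 20, i.e. R_3(5) ≥ 21.

Largest n = 20; hence R_3(5) > 20.


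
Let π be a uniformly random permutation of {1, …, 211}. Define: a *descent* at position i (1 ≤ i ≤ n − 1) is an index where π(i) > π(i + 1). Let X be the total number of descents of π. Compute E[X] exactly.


Write X = Σ X_I over i = 1, …, 210, with X_I the indicator of one descent.
There are 210 indicators.
For each fixed i, the pair (π(i), π(i+1)) is a uniformly random ordered pair of distinct values from {1, …, 211}; by symmetry P[π(i) > π(i+1)] = 1/2.
By linearity: E[X] = 210 · (1/2) = (211 − 1) · (1/2) = 105 ≈ 105.000000.

E[X] = 105 = 105.000000.


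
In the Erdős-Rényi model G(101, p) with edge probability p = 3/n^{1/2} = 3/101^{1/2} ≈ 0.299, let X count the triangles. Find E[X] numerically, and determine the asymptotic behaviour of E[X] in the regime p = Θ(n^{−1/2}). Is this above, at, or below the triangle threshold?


Number of potential triangles: C(101, 3) = 166650.
Each occurs with probability p³ ≈ (0.299)³ ≈ 2.66000e-02.
By linearity: E[X] = C(101, 3)·p³ ≈ 166650 · 2.66000e-02 ≈ 4432.891.
Since α = 1/2 < 1, p = c/n^{1/2} ≫ 1/n is above the triangle threshold p ~ 1/n. Asymptotically E[X] ~ (c³/6)·n^{3(1−α)} = (3³/6)·n^{1.5} → ∞; triangles are abundant w.h.p.

E[X] ≈ 4432.891; in regime p = Θ(1/n^{1/2}) E[X] diverges (above the triangle threshold p ~ 1/n).


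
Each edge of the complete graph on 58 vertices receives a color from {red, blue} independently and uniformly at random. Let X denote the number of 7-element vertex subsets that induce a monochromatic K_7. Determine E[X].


Let X = Σ_S X_S over the C(58, 7) = 300674088 subsets S of size 7, where X_S = 1 if the K_7 on S is monochromatic.
For a fixed S, the K_7 on S has C(7, 2) = 21 edges. P[all 21 edges red] = (1/2)^21, and likewise for blue, so P[monochromatic] = 2·(1/2)^21 = 2^{1 − 21} = 1/1048576.
By linearity: E[X] = C(58, 7) · 2^{1 − 21} = 300674088 · 1/1048576 = 37584261/131072.
Numerically: E[X] ≈ 286.745155.

E[X] = C(58,7)·2^(1−C(7,2)) = 37584261/131072 ≈ 286.745155.


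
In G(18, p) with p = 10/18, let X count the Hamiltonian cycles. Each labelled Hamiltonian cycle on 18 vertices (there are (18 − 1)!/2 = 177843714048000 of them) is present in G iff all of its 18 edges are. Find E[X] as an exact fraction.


K_18 has (18 − 1)!/2 = 177843714048000 labelled Hamiltonian cycles.
For each such Hamiltonian cycle H, let X_H = 1 if all 18 edges of H are present in G. Then P[X_H = 1] = p^{18} = (5/9)^{18} = 3814697265625/150094635296999121.
By linearity: E[X] = Σ_H E[X_H] = 177843714048000 · p^{18} = 177843714048000 · 3814697265625/150094635296999121 = 930617187500000000000000/205891132094649.
Numerically: E[X] ≈ 4.5199e+09.

E[X] = 177843714048000 · (5/9)^{18} = 930617187500000000000000/205891132094649 ≈ 4.5199e+09.


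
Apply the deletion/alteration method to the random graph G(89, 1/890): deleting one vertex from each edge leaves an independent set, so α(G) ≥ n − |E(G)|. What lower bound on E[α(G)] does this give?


E[|E(G)|] = C(89, 2)·p = 3916 · (1/890) = 22/5.
E[α(G)] ≥ n − E[|E(G)|] = 89 − 22/5 = 423/5.
Numerically: ≈ 84.600.
(This is only a lower bound; the true E[α(G)] may be larger.)

E[α(G)] ≥ 423/5 ≈ 84.600.


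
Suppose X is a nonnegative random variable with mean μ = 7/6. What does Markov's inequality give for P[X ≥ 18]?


μ = E[X] = 7/6, a = 18.
Markov: P[X ≥ 18] ≤ μ/a = (7/6)/18 = 7/108.
Numerically: ≈ 0.065.
(Since a = 18 > μ = 1.167, the bound 7/108 is < 1 and informative.)

P[X ≥ 18] ≤ 7/108 ≈ 0.065.


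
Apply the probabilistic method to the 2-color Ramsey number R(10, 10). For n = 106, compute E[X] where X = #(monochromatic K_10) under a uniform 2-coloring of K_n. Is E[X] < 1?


E[X] = C(106, 10) · 2^{1 − 45} = 31853506369685 · 2^{−44} = 31853506369685/17592186044416.
As a reduced fraction: E[X] = 31853506369685/17592186044416 ≈ 1.81066.
Is E[X] < 1? NO.
Since E[X] ≥ 1, the first-moment bound is inconclusive at n = 106; it does NOT by itself certify R(10, 10) > 106.

E[X] = 31853506369685/17592186044416 ≈ 1.81066; E[X] ≥ 1; first-moment method inconclusive here.


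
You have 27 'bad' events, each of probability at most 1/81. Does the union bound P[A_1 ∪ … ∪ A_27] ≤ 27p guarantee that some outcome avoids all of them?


Union bound: P[∪_{i=1}^{27} A_i] ≤ Σ_i P[A_i] ≤ 27·p = 27·(1/81) = 1/3.
Numerically: 1/3 ≈ 0.33333.
Is 1/3 < 1? YES.
Since P[∪ A_i] ≤ 1/3 < 1, the complement has P[∩ A_i^c] ≥ 1 − 1/3 = 2/3 > 0, so some outcome avoids every A_i.

27·p = 1/3 ≈ 0.33333; existence CERTIFIED by the union bound.


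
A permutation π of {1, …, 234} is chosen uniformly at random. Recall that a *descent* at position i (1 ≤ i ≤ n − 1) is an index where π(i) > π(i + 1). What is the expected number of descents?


Write X = Σ X_I over i = 1, …, 233, with X_I the indicator of one descent.
There are 233 indicators.
For each fixed i, the pair (π(i), π(i+1)) is a uniformly random ordered pair of distinct values from {1, …, 234}; by symmetry P[π(i) > π(i+1)] = 1/2.
By linearity: E[X] = 233 · (1/2) = (234 − 1) · (1/2) = 233/2 ≈ 116.500.

E[X] = 233/2 = 116.500.


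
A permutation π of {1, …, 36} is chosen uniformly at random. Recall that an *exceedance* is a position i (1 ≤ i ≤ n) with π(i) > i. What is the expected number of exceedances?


Write X = Σ_{i=1}^{36} X_i, where X_i = 1_{π(i) > i}.
For each fixed i, π(i) is uniform over {1, …, 36} (marginal of a uniform permutation), so P[π(i) > i] = (n − i)/n. Summing: Σ_{i=1}^{36} (n − i)/n = (0 + 1 + … + 35)/36 = 36(36 − 1)/(2·36) = (36 − 1)/2.
Hence E[X] = Σ_{i=1}^{36} (36 − i)/36 = 35/2 ≈ 17.5000.

E[X] = 35/2 = 17.5000.


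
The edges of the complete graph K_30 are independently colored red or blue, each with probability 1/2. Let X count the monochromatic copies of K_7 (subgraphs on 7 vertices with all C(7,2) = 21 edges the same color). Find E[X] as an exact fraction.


Let X = Σ_S X_S over the C(30, 7) = 2035800 subsets S of size 7, where X_S = 1 if the K_7 on S is monochromatic.
For a fixed S, the K_7 on S has C(7, 2) = 21 edges. P[all 21 edges red] = (1/2)^21, and likewise for blue, so P[monochromatic] = 2·(1/2)^21 = 2^{1 − 21} = 1/1048576.
By linearity: E[X] = C(30, 7) · 2^{1 − 21} = 2035800 · 1/1048576 = 254475/131072.
Numerically: E[X] ≈ 1.94149.

E[X] = C(30,7)·2^(1−C(7,2)) = 254475/131072 ≈ 1.94149.


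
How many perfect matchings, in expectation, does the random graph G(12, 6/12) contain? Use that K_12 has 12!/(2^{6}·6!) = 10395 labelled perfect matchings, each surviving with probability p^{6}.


K_12 has 12!/(2^{6}·6!) = 10395 labelled perfect matchings.
For each such perfect matching H, let X_H = 1 if all 6 edges of H are present in G. Then P[X_H = 1] = p^{6} = (1/2)^{6} = 1/64.
By linearity: E[X] = Σ_H E[X_H] = 10395 · p^{6} = 10395 · 1/64 = 10395/64.
Numerically: E[X] ≈ 162.4.

E[X] = 10395 · (1/2)^{6} = 10395/64 ≈ 162.4.


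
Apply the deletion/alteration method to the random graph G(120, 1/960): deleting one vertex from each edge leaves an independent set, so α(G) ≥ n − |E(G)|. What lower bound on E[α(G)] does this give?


E[|E(G)|] = C(120, 2)·p = 7140 · (1/960) = 119/16.
E[α(G)] ≥ n − E[|E(G)|] = 120 − 119/16 = 1801/16.
Numerically: ≈ 112.56250.
(This is only a lower bound; the true E[α(G)] may be larger.)

E[α(G)] ≥ 1801/16 ≈ 112.56250.


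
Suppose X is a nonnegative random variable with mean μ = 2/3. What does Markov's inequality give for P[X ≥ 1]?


μ = E[X] = 2/3, a = 1.
Markov: P[X ≥ 1] ≤ μ/a = (2/3)/1 = 2/3.
Numerically: ≈ 0.6667.
(Since a = 1 > μ = 0.6667, the bound 2/3 is < 1 and informative.)

P[X ≥ 1] ≤ 2/3 ≈ 0.6667.


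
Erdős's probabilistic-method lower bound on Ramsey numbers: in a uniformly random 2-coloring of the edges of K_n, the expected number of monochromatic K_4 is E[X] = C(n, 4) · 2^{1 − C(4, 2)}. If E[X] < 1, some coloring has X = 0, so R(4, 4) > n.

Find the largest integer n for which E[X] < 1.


We need C(n, 4) · 2^{1 − 6} < 1, i.e. C(n, 4) < 2^{6 − 1} = 32.
Check values of n near the boundary:
  n = 4: C(4, 4) = 1; 1 < 32? YES
  n = 5: C(5, 4) = 5; 5 < 32? YES
  n = 6: C(6, 4) = 15; 15 < 32? YES
  n = 7: C(7, 4) = 35; 35 < 32? NO
  n = 8: C(8, 4) = 70; 70 < 32? NO
The largest n with C(n, 4) < 32 is n = 6 (where E[X] = 15/32 ≈ 0.4688). Hence R(4, 4) > 6, i.e. R(4, 4) ≥ 7.

Largest n = 6; hence R(4, 4) > 6.


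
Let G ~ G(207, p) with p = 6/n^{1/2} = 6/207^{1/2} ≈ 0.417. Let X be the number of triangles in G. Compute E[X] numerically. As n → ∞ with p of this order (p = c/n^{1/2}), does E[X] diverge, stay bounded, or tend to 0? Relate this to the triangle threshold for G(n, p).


Number of potential triangles: C(207, 3) = 1456935.
Each occurs with probability p³ ≈ (0.417)³ ≈ 7.25268e-02.
By linearity: E[X] = C(207, 3)·p³ ≈ 1456935 · 7.25268e-02 ≈ 105666.764.
Since α = 1/2 < 1, p = c/n^{1/2} ≫ 1/n is above the triangle threshold p ~ 1/n. Asymptotically E[X] ~ (c³/6)·n^{3(1−α)} = (6³/6)·n^{1.5} → ∞; triangles are abundant w.h.p.

E[X] ≈ 105666.764; in regime p = Θ(1/n^{1/2}) E[X] diverges (above the triangle threshold p ~ 1/n).


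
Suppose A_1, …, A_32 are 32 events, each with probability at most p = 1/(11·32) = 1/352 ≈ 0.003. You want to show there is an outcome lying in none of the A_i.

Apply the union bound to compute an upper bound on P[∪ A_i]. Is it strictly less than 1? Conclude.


Union bound: P[∪_{i=1}^{32} A_i] ≤ Σ_i P[A_i] ≤ 32·p = 32·(1/352) = 1/11.
Numerically: 1/11 ≈ 0.091.
Is 1/11 < 1? YES.
Since P[∪ A_i] ≤ 1/11 < 1, the complement has P[∩ A_i^c] ≥ 1 − 1/11 = 10/11 > 0, so some outcome avoids every A_i.

32·p = 1/11 ≈ 0.091; existence CERTIFIED by the union bound.


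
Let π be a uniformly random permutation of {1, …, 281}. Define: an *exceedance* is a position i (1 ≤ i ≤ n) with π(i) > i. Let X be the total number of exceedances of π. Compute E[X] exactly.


Write X = Σ_{i=1}^{281} X_i, where X_i = 1_{π(i) > i}.
For each fixed i, π(i) is uniform over {1, …, 281} (marginal of a uniform permutation), so P[π(i) > i] = (n − i)/n. Summing: Σ_{i=1}^{281} (n − i)/n = (0 + 1 + … + 280)/281 = 281(281 − 1)/(2·281) = (281 − 1)/2.
Hence E[X] = Σ_{i=1}^{281} (281 − i)/281 = 140 ≈ 140.000.

E[X] = 140 = 140.000.


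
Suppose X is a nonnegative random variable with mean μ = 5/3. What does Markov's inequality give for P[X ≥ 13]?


μ = E[X] = 5/3, a = 13.
Markov: P[X ≥ 13] ≤ μ/a = (5/3)/13 = 5/39.
Numerically: ≈ 0.128205.
(Since a = 13 > μ = 1.666667, the bound 5/39 is < 1 and informative.)

P[X ≥ 13] ≤ 5/39 ≈ 0.128205.


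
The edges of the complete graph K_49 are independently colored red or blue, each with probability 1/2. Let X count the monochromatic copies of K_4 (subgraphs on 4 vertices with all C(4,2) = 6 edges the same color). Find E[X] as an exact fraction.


Let X = Σ_S X_S over the C(49, 4) = 211876 subsets S of size 4, where X_S = 1 if the K_4 on S is monochromatic.
For a fixed S, the K_4 on S has C(4, 2) = 6 edges. P[all 6 edges red] = (1/2)^6, and likewise for blue, so P[monochromatic] = 2·(1/2)^6 = 2^{1 − 6} = 1/32.
By linearity of expectation: E[X] = C(49, 4) · 2^{1 − 6} = 211876 · 1/32 = 52969/8.
Numerically: E[X] ≈ 6621.125000.

E[X] = C(49,4)·2^(1−C(4,2)) = 52969/8 ≈ 6621.125000.


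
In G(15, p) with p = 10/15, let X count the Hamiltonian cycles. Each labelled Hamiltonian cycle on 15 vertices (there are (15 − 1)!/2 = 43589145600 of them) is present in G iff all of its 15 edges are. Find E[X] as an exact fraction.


K_15 has (15 − 1)!/2 = 43589145600 labelled Hamiltonian cycles.
For each such Hamiltonian cycle H, let X_H = 1 if all 15 edges of H are present in G. Then P[X_H = 1] = p^{15} = (2/3)^{15} = 32768/14348907.
By linearity of expectation: E[X] = Σ_H E[X_H] = 43589145600 · p^{15} = 43589145600 · 32768/14348907 = 5877897625600/59049.
Numerically: E[X] ≈ 9.954e+07.

E[X] = 43589145600 · (2/3)^{15} = 5877897625600/59049 ≈ 9.954e+07.


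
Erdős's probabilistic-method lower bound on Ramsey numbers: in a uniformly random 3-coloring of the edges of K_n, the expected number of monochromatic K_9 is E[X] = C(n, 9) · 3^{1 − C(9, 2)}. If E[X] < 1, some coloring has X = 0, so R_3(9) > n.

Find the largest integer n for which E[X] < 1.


We need C(n, 9) · 3^{1 − 36} < 1, i.e. C(n, 9) < 3^{36 − 1} = 50031545098999707.
Check values of n near the boundary:
  n = 298: C(298, 9) = 45207677551849890; 45207677551849890 < 50031545098999707? YES
  n = 299: C(299, 9) = 46610674441390059; 46610674441390059 < 50031545098999707? YES
  n = 300: C(300, 9) = 48052241692154700; 48052241692154700 < 50031545098999707? YES
  n = 301: C(301, 9) = 49533303936090975; 49533303936090975 < 50031545098999707? YES
  n = 302: C(302, 9) = 51054804739588650; 51054804739588650 < 50031545098999707? NO
  n = 303: C(303, 9) = 52617706925494425; 52617706925494425 < 50031545098999707? NO
The largest n with C(n, 9) < 50031545098999707 is n = 301 (where E[X] = 16511101312030325/16677181699666569 ≈ 0.9900). Hence R_3(9) > 301, i.e. R_3(9) ≥ 302.

Largest n = 301; hence R_3(9) > 301.


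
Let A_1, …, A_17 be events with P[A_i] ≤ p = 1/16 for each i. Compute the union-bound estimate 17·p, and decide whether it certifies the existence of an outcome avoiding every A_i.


Union bound: P[∪_{i=1}^{17} A_i] ≤ Σ_i P[A_i] ≤ 17·p = 17·(1/16) = 17/16.
Numerically: 17/16 ≈ 1.06250.
Is 17/16 < 1? NO.
Since the bound 17/16 is ≥ 1, the union bound is uninformative here; it does NOT by itself certify existence.

17·p = 17/16 ≈ 1.06250; existence NOT certified by the union bound.


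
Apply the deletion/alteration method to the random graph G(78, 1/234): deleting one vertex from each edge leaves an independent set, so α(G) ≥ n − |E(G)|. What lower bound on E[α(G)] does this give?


E[|E(G)|] = C(78, 2)·p = 3003 · (1/234) = 77/6.
E[α(G)] ≥ n − E[|E(G)|] = 78 − 77/6 = 391/6.
Numerically: ≈ 65.167.
(This is only a lower bound; the true E[α(G)] may be larger.)

E[α(G)] ≥ 391/6 ≈ 65.167.


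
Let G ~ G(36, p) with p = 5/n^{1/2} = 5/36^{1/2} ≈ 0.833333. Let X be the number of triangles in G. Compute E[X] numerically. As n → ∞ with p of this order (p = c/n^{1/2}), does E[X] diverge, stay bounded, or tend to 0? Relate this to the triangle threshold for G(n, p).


Number of potential triangles: C(36, 3) = 7140.
Each occurs with probability p³ ≈ (0.833333)³ ≈ 5.78703704e-01.
By linearity: E[X] = C(36, 3)·p³ ≈ 7140 · 5.78703704e-01 ≈ 4131.944444.
Since α = 1/2 < 1, p = c/n^{1/2} ≫ 1/n is above the triangle threshold p ~ 1/n. Asymptotically E[X] ~ (c³/6)·n^{3(1−α)} = (5³/6)·n^{1.5} → ∞; triangles are abundant w.h.p.

E[X] ≈ 4131.944444; in regime p = Θ(1/n^{1/2}) E[X] diverges (above the triangle threshold p ~ 1/n).


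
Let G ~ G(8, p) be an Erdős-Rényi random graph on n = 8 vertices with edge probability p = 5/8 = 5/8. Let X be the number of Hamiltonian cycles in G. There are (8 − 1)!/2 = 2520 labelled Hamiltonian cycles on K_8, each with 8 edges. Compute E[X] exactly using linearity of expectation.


K_8 has (8 − 1)!/2 = 2520 labelled Hamiltonian cycles.
For each such Hamiltonian cycle H, let X_H = 1 if all 8 edges of H are present in G. Then P[X_H = 1] = p^{8} = (5/8)^{8} = 390625/16777216.
By linearity of expectation: E[X] = Σ_H E[X_H] = 2520 · p^{8} = 2520 · 390625/16777216 = 123046875/2097152.
Numerically: E[X] ≈ 58.67.

E[X] = 2520 · (5/8)^{8} = 123046875/2097152 ≈ 58.67.


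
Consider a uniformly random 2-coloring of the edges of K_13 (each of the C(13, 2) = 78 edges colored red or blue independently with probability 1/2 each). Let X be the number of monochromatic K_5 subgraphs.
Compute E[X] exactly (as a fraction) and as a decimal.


Let X = Σ_S X_S over the C(13, 5) = 1287 subsets S of size 5, where X_S = 1 if the K_5 on S is monochromatic.
For a fixed S, the K_5 on S has C(5, 2) = 10 edges. P[all 10 edges red] = (1/2)^10, and likewise for blue, so P[monochromatic] = 2·(1/2)^10 = 2^{1 − 10} = 1/512.
By linearity: E[X] = C(13, 5) · 2^{1 − 10} = 1287 · 1/512 = 1287/512.
Numerically: E[X] ≈ 2.5137.

E[X] = C(13,5)·2^(1−C(5,2)) = 1287/512 ≈ 2.5137.


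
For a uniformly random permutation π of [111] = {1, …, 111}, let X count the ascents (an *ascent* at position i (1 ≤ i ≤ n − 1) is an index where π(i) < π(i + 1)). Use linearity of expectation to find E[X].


Write X = Σ X_I over i = 1, …, 110, with X_I the indicator of one ascent.
There are 110 indicators.
For each fixed i, the pair (π(i), π(i+1)) is a uniformly random ordered pair of distinct values from {1, …, 111}; by symmetry P[π(i) < π(i+1)] = 1/2.
By linearity: E[X] = 110 · (1/2) = (111 − 1) · (1/2) = 55 ≈ 55.000.

E[X] = 55 = 55.000.


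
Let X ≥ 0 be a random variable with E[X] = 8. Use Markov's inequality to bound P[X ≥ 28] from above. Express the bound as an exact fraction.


μ = E[X] = 8, a = 28.
Markov: P[X ≥ 28] ≤ μ/a = (8)/28 = 2/7.
Numerically: ≈ 0.286.
(Since a = 28 > μ = 8.000, the bound 2/7 is < 1 and informative.)

P[X ≥ 28] ≤ 2/7 ≈ 0.286.


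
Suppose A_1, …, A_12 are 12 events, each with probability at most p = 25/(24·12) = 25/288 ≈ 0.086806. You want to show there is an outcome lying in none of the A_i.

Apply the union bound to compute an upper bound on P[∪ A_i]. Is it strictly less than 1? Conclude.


Union bound: P[∪_{i=1}^{12} A_i] ≤ Σ_i P[A_i] ≤ 12·p = 12·(25/288) = 25/24.
Numerically: 25/24 ≈ 1.041667.
Is 25/24 < 1? NO.
Since the bound 25/24 is ≥ 1, the union bound is uninformative here; it does NOT by itself certify existence.

12·p = 25/24 ≈ 1.041667; existence NOT certified by the union bound.


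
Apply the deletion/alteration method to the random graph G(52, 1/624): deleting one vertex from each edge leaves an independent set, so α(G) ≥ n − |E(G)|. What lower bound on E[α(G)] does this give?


E[|E(G)|] = C(52, 2)·p = 1326 · (1/624) = 17/8.
E[α(G)] ≥ n − E[|E(G)|] = 52 − 17/8 = 399/8.
Numerically: ≈ 49.87500.
(This is only a lower bound; the true E[α(G)] may be larger.)

E[α(G)] ≥ 399/8 ≈ 49.87500.


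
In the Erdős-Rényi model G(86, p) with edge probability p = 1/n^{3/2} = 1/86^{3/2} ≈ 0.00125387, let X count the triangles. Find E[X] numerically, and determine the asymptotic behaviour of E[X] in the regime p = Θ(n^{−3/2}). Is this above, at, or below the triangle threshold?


Number of potential triangles: C(86, 3) = 102340.
Each occurs with probability p³ ≈ (0.00125387)³ ≈ 1.97131928e-09.
By linearity: E[X] = C(86, 3)·p³ ≈ 102340 · 1.97131928e-09 ≈ 0.000202.
Since α = 3/2 > 1, p = c/n^{3/2} = o(1/n) is below the triangle threshold p ~ 1/n. Asymptotically E[X] ~ (c³/6)·n^{3(1−α)} = (1³/6)·n^{-1.5} → 0, so by Markov's inequality G has no triangles w.h.p.

E[X] ≈ 0.000202; in regime p = Θ(1/n^{3/2}) E[X] tends to 0 (below the triangle threshold p ~ 1/n).


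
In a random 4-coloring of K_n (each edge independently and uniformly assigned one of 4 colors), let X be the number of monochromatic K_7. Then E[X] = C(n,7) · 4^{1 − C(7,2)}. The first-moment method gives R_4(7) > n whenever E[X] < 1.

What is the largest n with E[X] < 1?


We need C(n, 7) · 4^{1 − 21} < 1, i.e. C(n, 7) < 4^{21 − 1} = 1099511627776.
Check values of n near the boundary:
  n = 178: C(178, 7) = 996867063280; 996867063280 < 1099511627776? YES
  n = 179: C(179, 7) = 1037437234460; 1037437234460 < 1099511627776? YES
  n = 180: C(180, 7) = 1079414463600; 1079414463600 < 1099511627776? YES
  n = 181: C(181, 7) = 1122839183400; 1122839183400 < 1099511627776? NO
The largest n with C(n, 7) < 1099511627776 is n = 180 (where E[X] = 67463403975/68719476736 ≈ 0.98172). Hence R_4(7) > 180, i.e. R_4(7) ≥ 181.

Largest n = 180; hence R_4(7) > 180.


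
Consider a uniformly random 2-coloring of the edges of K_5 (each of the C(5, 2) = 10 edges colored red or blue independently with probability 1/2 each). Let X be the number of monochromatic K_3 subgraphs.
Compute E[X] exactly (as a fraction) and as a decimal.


Let X = Σ_S X_S over the C(5, 3) = 10 subsets S of size 3, where X_S = 1 if the K_3 on S is monochromatic.
For a fixed S, the K_3 on S has C(3, 2) = 3 edges. P[all 3 edges red] = (1/2)^3, and likewise for blue, so P[monochromatic] = 2·(1/2)^3 = 2^{1 − 3} = 1/4.
By linearity of expectation: E[X] = C(5, 3) · 2^{1 − 3} = 10 · 1/4 = 5/2.
Numerically: E[X] ≈ 2.5000.

E[X] = C(5,3)·2^(1−C(3,2)) = 5/2 ≈ 2.5000.


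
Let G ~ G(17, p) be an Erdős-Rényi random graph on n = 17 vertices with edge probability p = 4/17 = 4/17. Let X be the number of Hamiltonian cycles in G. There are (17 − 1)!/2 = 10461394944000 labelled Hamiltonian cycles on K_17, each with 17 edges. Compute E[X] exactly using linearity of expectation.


K_17 has (17 − 1)!/2 = 10461394944000 labelled Hamiltonian cycles.
For each such Hamiltonian cycle H, let X_H = 1 if all 17 edges of H are present in G. Then P[X_H = 1] = p^{17} = (4/17)^{17} = 17179869184/827240261886336764177.
Summing the indicators: E[X] = Σ_H E[X_H] = 10461394944000 · p^{17} = 10461394944000 · 17179869184/827240261886336764177 = 179725396620079005696000/827240261886336764177.
Numerically: E[X] ≈ 217.3.

E[X] = 10461394944000 · (4/17)^{17} = 179725396620079005696000/827240261886336764177 ≈ 217.3.


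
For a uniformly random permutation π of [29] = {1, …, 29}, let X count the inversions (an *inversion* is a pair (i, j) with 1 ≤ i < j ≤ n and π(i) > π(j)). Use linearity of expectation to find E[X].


Write X = Σ X_I over the C(29, 2) = 406 pairs i < j, with X_I the indicator of one inversion.
There are 406 indicators.
For each fixed pair i < j, the values π(i) and π(j) are two distinct elements of {1, …, 29} in uniformly random order; by symmetry P[π(i) > π(j)] = 1/2.
By linearity: E[X] = 406 · (1/2) = C(29, 2) · (1/2) = 406/2 = 203 ≈ 203.000.

E[X] = 203 = 203.000.


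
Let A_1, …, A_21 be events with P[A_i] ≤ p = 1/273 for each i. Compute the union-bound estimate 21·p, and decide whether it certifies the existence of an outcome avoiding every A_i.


Union bound: P[∪_{i=1}^{21} A_i] ≤ Σ_i P[A_i] ≤ 21·p = 21·(1/273) = 1/13.
Numerically: 1/13 ≈ 0.07692.
Is 1/13 < 1? YES.
Since P[∪ A_i] ≤ 1/13 < 1, the complement has P[∩ A_i^c] ≥ 1 − 1/13 = 12/13 > 0, so some outcome avoids every A_i.

21·p = 1/13 ≈ 0.07692; existence CERTIFIED by the union bound.


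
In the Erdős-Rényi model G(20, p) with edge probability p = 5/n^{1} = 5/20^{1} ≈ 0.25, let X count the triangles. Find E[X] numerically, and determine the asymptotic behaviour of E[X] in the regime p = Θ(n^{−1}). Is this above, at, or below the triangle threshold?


Number of potential triangles: C(20, 3) = 1140.
Each occurs with probability p³ ≈ (0.25)³ ≈ 1.5625000e-02.
By linearity: E[X] = C(20, 3)·p³ ≈ 1140 · 1.5625000e-02 ≈ 17.81250.
Here α = 1, so p = 5/n is exactly at the triangle threshold p ~ 1/n. Asymptotically E[X] → c³/6 = 5³/6 = 125/6 ≈ 20.83333, a bounded constant. In this regime the triangle count is asymptotically Poisson(c³/6).

E[X] ≈ 17.81250; in regime p = Θ(1/n^{1}) E[X] stays bounded (at the triangle threshold p ~ 1/n).


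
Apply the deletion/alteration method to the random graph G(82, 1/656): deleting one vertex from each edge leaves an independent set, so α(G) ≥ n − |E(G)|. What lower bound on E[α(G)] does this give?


E[|E(G)|] = C(82, 2)·p = 3321 · (1/656) = 81/16.
E[α(G)] ≥ n − E[|E(G)|] = 82 − 81/16 = 1231/16.
Numerically: ≈ 76.938.
(This is only a lower bound; the true E[α(G)] may be larger.)

E[α(G)] ≥ 1231/16 ≈ 76.938.


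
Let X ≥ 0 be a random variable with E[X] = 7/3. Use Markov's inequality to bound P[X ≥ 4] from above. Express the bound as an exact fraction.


μ = E[X] = 7/3, a = 4.
Markov: P[X ≥ 4] ≤ μ/a = (7/3)/4 = 7/12.
Numerically: ≈ 0.58333.
(Since a = 4 > μ = 2.33333, the bound 7/12 is < 1 and informative.)

P[X ≥ 4] ≤ 7/12 ≈ 0.58333.


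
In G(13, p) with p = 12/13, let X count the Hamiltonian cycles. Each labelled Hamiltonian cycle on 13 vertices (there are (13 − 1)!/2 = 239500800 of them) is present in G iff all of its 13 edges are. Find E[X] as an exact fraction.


K_13 has (13 − 1)!/2 = 239500800 labelled Hamiltonian cycles.
For each such Hamiltonian cycle H, let X_H = 1 if all 13 edges of H are present in G. Then P[X_H = 1] = p^{13} = (12/13)^{13} = 106993205379072/302875106592253.
By linearity of expectation: E[X] = Σ_H E[X_H] = 239500800 · p^{13} = 239500800 · 106993205379072/302875106592253 = 25624958282852047257600/302875106592253.
Numerically: E[X] ≈ 8.4606e+07.

E[X] = 239500800 · (12/13)^{13} = 25624958282852047257600/302875106592253 ≈ 8.4606e+07.


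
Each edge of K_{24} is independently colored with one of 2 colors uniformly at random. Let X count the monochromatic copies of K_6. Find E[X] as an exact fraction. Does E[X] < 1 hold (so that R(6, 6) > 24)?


E[X] = C(24, 6) · 2^{1 − 15} = 134596 · 2^{−14} = 134596/16384.
As a reduced fraction: E[X] = 33649/4096 ≈ 8.2151.
Is E[X] < 1? NO.
Since E[X] ≥ 1, the first-moment bound is inconclusive at n = 24; it does NOT by itself certify R(6, 6) > 24.

E[X] = 33649/4096 ≈ 8.2151; E[X] ≥ 1; first-moment method inconclusive here.


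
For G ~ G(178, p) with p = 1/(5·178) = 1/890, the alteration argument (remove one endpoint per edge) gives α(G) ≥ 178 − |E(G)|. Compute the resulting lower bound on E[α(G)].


E[|E(G)|] = C(178, 2)·p = 15753 · (1/890) = 177/10.
E[α(G)] ≥ n − E[|E(G)|] = 178 − 177/10 = 1603/10.
Numerically: ≈ 160.3000.
(This is only a lower bound; the true E[α(G)] may be larger.)

E[α(G)] ≥ 1603/10 ≈ 160.3000.


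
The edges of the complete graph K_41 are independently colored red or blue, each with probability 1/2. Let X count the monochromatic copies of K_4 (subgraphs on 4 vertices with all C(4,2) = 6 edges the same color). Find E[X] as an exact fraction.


Let X = Σ_S X_S over the C(41, 4) = 101270 subsets S of size 4, where X_S = 1 if the K_4 on S is monochromatic.
For a fixed S, the K_4 on S has C(4, 2) = 6 edges. P[all 6 edges red] = (1/2)^6, and likewise for blue, so P[monochromatic] = 2·(1/2)^6 = 2^{1 − 6} = 1/32.
Summing: E[X] = C(41, 4) · 2^{1 − 6} = 101270 · 1/32 = 50635/16.
Numerically: E[X] ≈ 3164.688.

E[X] = C(41,4)·2^(1−C(4,2)) = 50635/16 ≈ 3164.688.


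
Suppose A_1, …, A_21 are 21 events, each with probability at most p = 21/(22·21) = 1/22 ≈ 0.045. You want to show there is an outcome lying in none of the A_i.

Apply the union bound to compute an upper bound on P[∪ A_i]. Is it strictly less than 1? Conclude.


Union bound: P[∪_{i=1}^{21} A_i] ≤ Σ_i P[A_i] ≤ 21·p = 21·(1/22) = 21/22.
Numerically: 21/22 ≈ 0.955.
Is 21/22 < 1? YES.
Since P[∪ A_i] ≤ 21/22 < 1, the complement has P[∩ A_i^c] ≥ 1 − 21/22 = 1/22 > 0, so some outcome avoids every A_i.

21·p = 21/22 ≈ 0.955; existence CERTIFIED by the union bound.


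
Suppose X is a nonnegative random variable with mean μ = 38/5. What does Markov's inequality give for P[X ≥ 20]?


μ = E[X] = 38/5, a = 20.
Markov: P[X ≥ 20] ≤ μ/a = (38/5)/20 = 19/50.
Numerically: ≈ 0.3800.
(Since a = 20 > μ = 7.6000, the bound 19/50 is < 1 and informative.)

P[X ≥ 20] ≤ 19/50 ≈ 0.3800.


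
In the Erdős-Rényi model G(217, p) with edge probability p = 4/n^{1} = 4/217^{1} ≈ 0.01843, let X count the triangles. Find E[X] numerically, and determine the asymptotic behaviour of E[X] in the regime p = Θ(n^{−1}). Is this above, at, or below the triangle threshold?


Number of potential triangles: C(217, 3) = 1679580.
Each occurs with probability p³ ≈ (0.01843)³ ≈ 6.263265e-06.
By linearity: E[X] = C(217, 3)·p³ ≈ 1679580 · 6.263265e-06 ≈ 10.5197.
Here α = 1, so p = 4/n is exactly at the triangle threshold p ~ 1/n. Asymptotically E[X] → c³/6 = 4³/6 = 32/3 ≈ 10.6667, a bounded constant. In this regime the triangle count is asymptotically Poisson(c³/6).

E[X] ≈ 10.5197; in regime p = Θ(1/n^{1}) E[X] stays bounded (at the triangle threshold p ~ 1/n).


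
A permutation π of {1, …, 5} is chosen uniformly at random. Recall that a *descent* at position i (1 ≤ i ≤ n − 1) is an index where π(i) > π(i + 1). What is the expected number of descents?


Write X = Σ X_I over i = 1, …, 4, with X_I the indicator of one descent.
There are 4 indicators.
For each fixed i, the pair (π(i), π(i+1)) is a uniformly random ordered pair of distinct values from {1, …, 5}; by symmetry P[π(i) > π(i+1)] = 1/2.
By linearity: E[X] = 4 · (1/2) = (5 − 1) · (1/2) = 2 ≈ 2.000.

E[X] = 2 = 2.000.


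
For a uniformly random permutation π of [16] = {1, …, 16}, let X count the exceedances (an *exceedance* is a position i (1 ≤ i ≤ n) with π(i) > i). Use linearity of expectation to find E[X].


Write X = Σ_{i=1}^{16} X_i, where X_i = 1_{π(i) > i}.
For each fixed i, π(i) is uniform over {1, …, 16} (marginal of a uniform permutation), so P[π(i) > i] = (n − i)/n. Summing: Σ_{i=1}^{16} (n − i)/n = (0 + 1 + … + 15)/16 = 16(16 − 1)/(2·16) = (16 − 1)/2.
Hence E[X] = Σ_{i=1}^{16} (16 − i)/16 = 15/2 ≈ 7.500.

E[X] = 15/2 = 7.500.


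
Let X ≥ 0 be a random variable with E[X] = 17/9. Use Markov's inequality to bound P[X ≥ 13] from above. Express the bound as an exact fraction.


μ = E[X] = 17/9, a = 13.
Markov: P[X ≥ 13] ≤ μ/a = (17/9)/13 = 17/117.
Numerically: ≈ 0.14530.
(Since a = 13 > μ = 1.88889, the bound 17/117 is < 1 and informative.)

P[X ≥ 13] ≤ 17/117 ≈ 0.14530.
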